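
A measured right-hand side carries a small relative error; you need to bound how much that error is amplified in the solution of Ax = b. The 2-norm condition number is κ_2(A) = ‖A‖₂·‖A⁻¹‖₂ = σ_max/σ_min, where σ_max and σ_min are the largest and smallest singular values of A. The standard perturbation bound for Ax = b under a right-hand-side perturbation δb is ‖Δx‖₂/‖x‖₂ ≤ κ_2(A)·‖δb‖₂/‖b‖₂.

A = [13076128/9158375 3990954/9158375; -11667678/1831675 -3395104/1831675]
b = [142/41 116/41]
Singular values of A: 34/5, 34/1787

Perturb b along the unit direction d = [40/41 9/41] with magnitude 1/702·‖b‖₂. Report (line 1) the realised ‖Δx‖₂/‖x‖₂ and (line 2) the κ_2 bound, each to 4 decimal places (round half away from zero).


0.0016
0.5091

largest singular value 34/5, smallest 34/1787
κ_2(A) = (34/5) / (34/1787) = 357.4000
perturbation bound = 357.4000·1/702 = 0.5091
solve Ax = b  →  x = [-59.1482 201.7435]
‖b‖₂ = 4.4721 and ‖x‖₂ = 210.2355
δb = ε·‖b‖·d = [0.0062 0.0014]; solving A·Δx = δb gives ‖Δx‖ = 0.3348
dividing the unrounded norms, ‖Δx‖/‖x‖ = 0.0016
tightness: 0.0016 against a bound of 0.5091 (unrounded ratio ≈ 0.0031)


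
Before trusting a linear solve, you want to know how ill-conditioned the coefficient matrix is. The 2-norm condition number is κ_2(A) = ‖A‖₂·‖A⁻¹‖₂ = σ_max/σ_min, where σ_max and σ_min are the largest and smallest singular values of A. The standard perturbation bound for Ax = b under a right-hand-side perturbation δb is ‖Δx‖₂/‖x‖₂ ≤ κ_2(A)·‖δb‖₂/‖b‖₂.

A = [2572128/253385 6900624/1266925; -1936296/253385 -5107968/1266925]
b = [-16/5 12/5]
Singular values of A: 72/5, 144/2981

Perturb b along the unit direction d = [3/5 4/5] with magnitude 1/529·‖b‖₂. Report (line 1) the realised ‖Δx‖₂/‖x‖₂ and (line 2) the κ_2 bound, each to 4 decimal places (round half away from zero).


from the listed singular values, σ₁ = 72/5, σ_n = 144/2981
κ_2(A) = (72/5) / (144/2981) = 298.1000
worst-case relative error ≤ 298.1000 × 1/529 = 0.5635
solve Ax = b  →  x = [-0.2451 -0.1307]
‖b‖ = 4.0000, ‖x‖ = 0.2778
re-solving with b+δb shifts x by Δx of norm 0.1565
realised ‖Δx‖/‖x‖ = 0.5635
realised/bound = 1 exactly: the bound is attained for this b and d

0.5635
0.5635


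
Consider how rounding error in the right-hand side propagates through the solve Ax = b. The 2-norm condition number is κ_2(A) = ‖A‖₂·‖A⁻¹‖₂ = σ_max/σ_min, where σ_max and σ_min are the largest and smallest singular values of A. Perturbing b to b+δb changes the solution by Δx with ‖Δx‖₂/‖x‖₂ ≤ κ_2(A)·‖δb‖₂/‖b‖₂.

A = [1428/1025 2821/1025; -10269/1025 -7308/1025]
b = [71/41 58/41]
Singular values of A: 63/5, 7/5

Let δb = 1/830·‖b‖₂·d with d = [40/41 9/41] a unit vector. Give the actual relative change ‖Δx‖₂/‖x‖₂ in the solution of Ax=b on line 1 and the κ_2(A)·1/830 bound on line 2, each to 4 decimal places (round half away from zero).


from the listed singular values, σ₁ = 63/5, σ_n = 7/5
κ_2(A) = (63/5) / (7/5) = 9.0000
κ_2(A)·‖δb‖/‖b‖ = 0.0108
solve Ax = b  →  x = [-0.9206 1.0952]
‖b‖₂ = 2.2361 and ‖x‖₂ = 1.4308
δb = ε·‖b‖·d = [0.0026 0.0006]; solving A·Δx = δb gives ‖Δx‖ = 0.0019
relative error = 0.0013
tightness: 0.0013 against a bound of 0.0108 (unrounded ratio ≈ 0.1240)

0.0013
0.0108


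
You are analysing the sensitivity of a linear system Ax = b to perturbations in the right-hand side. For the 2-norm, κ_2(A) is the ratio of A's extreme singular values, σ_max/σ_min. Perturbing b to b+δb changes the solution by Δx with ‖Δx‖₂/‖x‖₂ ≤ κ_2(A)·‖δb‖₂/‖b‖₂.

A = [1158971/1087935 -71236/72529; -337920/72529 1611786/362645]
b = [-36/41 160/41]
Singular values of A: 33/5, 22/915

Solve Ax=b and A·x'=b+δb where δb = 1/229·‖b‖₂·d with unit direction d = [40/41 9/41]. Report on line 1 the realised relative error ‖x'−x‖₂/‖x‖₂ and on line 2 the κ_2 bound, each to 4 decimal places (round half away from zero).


σ_max = 33/5, σ_min = 22/915
κ = σ_max/σ_min = (33/5)/(22/915) = 274.5000
perturbation bound = 274.5000·1/229 = 1.1987
solve Ax = b  →  x = [-0.4389 0.4180]
‖b‖₂ = 4.0000 and ‖x‖₂ = 0.6061
with δb = [0.0170 0.0038], A·Δx = δb → ‖Δx‖ = 0.7265
dividing the unrounded norms, ‖Δx‖/‖x‖ = 1.1987
tightness: 1.1987 against a bound of 1.1987; the bound is attained (ratio 1)

1.1987
1.1987


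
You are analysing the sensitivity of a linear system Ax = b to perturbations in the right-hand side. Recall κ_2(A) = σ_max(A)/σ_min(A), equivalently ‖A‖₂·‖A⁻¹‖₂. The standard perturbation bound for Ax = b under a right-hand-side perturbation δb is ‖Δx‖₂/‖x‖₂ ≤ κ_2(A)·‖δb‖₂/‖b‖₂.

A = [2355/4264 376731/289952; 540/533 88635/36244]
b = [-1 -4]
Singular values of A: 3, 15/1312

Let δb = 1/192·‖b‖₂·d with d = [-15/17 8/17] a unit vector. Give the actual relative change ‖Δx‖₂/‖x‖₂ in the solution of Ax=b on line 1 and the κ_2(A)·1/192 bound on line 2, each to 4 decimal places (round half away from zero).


0.0215
1.3667

σ_max = 3, σ_min = 15/1312
condition number: 3 ÷ (15/1312) = 262.4000
κ_2(A)·‖δb‖/‖b‖ = 1.3667
solve Ax = b  →  x = [80.2256 -34.8718]
‖b‖ = 4.1231, ‖x‖ = 87.4768
with δb = [-0.0189 0.0101], A·Δx = δb → ‖Δx‖ = 1.8783
realised ‖Δx‖/‖x‖ = 0.0215
tightness: 0.0215 against a bound of 1.3667 (unrounded ratio ≈ 0.0157)


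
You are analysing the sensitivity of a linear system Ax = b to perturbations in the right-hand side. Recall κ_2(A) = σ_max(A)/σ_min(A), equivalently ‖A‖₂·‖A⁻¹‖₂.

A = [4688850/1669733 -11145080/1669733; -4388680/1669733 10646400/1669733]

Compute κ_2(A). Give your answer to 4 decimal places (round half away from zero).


276.8125

form AᵀA = [49043788900/3315110929 -117694710000/3315110929; -117694710000/3315110929 282471630400/3315110929] with trace 1961629700/19616041 and determinant 2560000/19616041
λ_max, λ_min = (1961629700/19616041 ± √3847790211662250000/384789064513681)/2 = 100, 25600/19616041
κ = σ_max/σ_min = 10/(160/4429) = 276.8125


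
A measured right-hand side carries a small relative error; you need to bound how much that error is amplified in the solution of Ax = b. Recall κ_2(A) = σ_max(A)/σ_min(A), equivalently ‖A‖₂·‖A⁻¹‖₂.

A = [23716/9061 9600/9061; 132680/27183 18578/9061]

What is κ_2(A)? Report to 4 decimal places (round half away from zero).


M = AᵀA = [78429136/2556801 10892560/852267; 10892560/852267 1513156/284089]. tr(M)=544660/15129, det(M)=64/1681
solving λ² − 544660/15129·λ + 64/1681 = 0 gives λ = 36, 16/15129
κ = σ_max/σ_min = 6/(4/123) = 184.5000

184.5000


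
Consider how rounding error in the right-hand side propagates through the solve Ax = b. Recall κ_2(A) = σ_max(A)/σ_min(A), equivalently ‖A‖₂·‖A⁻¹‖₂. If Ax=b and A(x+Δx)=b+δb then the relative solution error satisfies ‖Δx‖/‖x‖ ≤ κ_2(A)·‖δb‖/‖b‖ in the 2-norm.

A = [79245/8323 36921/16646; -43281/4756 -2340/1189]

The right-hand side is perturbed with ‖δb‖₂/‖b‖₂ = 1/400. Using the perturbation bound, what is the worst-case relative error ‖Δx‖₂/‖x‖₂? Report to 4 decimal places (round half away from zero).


0.3150

M = AᵀA = [228615129/1317904 6429375/164738; 6429375/164738 2897001/329476]. tr(M)=142893/784, det(M)=6561/3136
λ_max, λ_min = (142893/784 ± √20413265625/614656)/2 = 729/4, 9/784
σ_max=√(729/4)=(27/2), σ_min=√(9/784)=(3/28) → κ = 126.0000
bound on ‖Δx‖/‖x‖: κ·ε = 126.0000·1/400 = 0.3150


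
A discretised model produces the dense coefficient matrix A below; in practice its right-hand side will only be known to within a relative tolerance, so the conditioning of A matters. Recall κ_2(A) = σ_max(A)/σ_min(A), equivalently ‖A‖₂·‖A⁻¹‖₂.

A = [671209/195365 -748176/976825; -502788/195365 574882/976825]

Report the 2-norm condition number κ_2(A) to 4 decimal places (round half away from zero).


381.2000

M = AᵀA = [28132691785/1526699329 -31649049432/7633496645; -31649049432/7633496645 35610265636/38167483225]. tr(M)=439576181/22705225, det(M)=58564/22705225
λ_max, λ_min = (439576181/22705225 ± √193221900067357161/515527242300625)/2 = 484/25, 121/908209
κ = σ_max/σ_min = (22/5)/(11/953) = 381.2000


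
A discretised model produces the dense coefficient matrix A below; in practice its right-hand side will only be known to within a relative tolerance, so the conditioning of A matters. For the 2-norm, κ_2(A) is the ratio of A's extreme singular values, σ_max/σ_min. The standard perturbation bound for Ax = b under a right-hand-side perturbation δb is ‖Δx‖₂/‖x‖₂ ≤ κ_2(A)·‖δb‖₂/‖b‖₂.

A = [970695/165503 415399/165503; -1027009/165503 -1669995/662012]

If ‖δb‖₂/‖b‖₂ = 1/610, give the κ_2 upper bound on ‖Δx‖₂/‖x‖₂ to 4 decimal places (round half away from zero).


0.1799

AᵀA = [2374549666/32569849 3957197175/130279396; 3957197175/130279396 6599030401/521117584]; tr = 263856953/3083536, det = 1874161/3083536
char-poly roots: 1369/16 and 1369/192721
κ = σ_max/σ_min = (37/4)/(37/439) = 109.7500
worst-case relative error ≤ 109.7500 × 1/610 = 0.1799


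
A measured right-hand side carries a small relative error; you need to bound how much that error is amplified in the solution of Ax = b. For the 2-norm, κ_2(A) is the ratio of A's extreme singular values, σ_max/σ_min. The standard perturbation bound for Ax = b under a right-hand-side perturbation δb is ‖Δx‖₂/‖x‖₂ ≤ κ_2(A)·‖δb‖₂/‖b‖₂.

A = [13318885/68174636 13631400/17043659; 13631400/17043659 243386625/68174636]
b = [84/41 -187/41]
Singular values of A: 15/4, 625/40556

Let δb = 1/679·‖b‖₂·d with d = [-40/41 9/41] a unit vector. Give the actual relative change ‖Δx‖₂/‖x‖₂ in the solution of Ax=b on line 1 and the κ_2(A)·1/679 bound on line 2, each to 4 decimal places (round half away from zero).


largest singular value 15/4, smallest 625/40556
κ_2(A) = (15/4) / (625/40556) = 243.3360
perturbation bound = 243.3360·1/679 = 0.3584
solve Ax = b  →  x = [189.6866 -43.7728]
2-norm of b is 5.0000; of x, 194.6717
δb = ε·‖b‖·d = [-0.0072 0.0016]; solving A·Δx = δb gives ‖Δx‖ = 0.4778
relative error = 0.0025
realised/bound (from unrounded values) ≈ 0.0068

0.0025
0.3584


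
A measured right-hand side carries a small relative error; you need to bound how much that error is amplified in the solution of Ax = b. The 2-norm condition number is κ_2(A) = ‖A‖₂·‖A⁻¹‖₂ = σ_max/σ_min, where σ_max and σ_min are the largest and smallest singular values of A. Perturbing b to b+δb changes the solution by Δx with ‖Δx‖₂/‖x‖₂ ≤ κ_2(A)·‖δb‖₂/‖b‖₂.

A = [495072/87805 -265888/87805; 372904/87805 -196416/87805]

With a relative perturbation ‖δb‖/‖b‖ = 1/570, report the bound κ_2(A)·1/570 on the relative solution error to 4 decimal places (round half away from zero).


0.4531

M = AᵀA = [903891008/18140513 -482065920/18140513; -482065920/18140513 257119232/18140513]. tr(M)=68294720/1067089, det(M)=65536/1067089
char-poly roots: 64 and 1024/1067089
κ_2(A) = √(λ_max/λ_min) = √(64 / (1024/1067089)) = 258.2500
perturbation bound = 258.2500·1/570 = 0.4531


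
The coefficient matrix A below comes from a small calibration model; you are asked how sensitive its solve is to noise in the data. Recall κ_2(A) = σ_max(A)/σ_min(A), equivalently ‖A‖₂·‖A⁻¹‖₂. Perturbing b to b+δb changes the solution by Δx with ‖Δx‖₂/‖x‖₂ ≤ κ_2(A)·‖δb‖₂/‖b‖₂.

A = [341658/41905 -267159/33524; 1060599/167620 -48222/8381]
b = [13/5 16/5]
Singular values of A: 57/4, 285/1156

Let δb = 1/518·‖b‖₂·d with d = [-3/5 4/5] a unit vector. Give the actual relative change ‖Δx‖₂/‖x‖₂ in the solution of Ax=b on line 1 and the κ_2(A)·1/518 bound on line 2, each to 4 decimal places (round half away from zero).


0.0079
0.1116

from the listed singular values, σ₁ = 57/4, σ_n = 285/1156
κ_2(A) = (57/4) / (285/1156) = 57.8000
κ_2(A)·‖δb‖/‖b‖ = 0.1116
solve Ax = b  →  x = [3.0006 2.7436]
2-norm of b is 4.1231; of x, 4.0658
re-solving with b+δb shifts x by Δx of norm 0.0323
relative error = 0.0079
realised/bound (from unrounded values) ≈ 0.0712


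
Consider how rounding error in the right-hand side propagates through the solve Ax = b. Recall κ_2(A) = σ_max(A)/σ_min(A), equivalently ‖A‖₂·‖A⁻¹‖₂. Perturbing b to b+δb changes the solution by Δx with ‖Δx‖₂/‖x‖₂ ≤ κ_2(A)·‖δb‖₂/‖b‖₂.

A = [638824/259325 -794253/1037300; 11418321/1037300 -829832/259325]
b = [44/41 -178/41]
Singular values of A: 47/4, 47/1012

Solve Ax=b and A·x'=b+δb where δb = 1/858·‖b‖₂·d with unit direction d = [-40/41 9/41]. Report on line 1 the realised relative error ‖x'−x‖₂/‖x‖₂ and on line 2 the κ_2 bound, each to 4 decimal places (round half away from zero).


σ_max = 47/4, σ_min = 47/1012
κ = σ_max/σ_min = (47/4)/(47/1012) = 253.0000
perturbation bound = 253.0000·1/858 = 0.2949
solve Ax = b  →  x = [-12.3847 -41.2460]
2-norm of b is 4.4721; of x, 43.0652
Δx = A⁻¹·δb where δb = 1/858·4.4721·d; ‖Δx‖ = 0.1122
relative error = 0.0026
tightness: 0.0026 against a bound of 0.2949 (unrounded ratio ≈ 0.0088)

0.0026
0.2949


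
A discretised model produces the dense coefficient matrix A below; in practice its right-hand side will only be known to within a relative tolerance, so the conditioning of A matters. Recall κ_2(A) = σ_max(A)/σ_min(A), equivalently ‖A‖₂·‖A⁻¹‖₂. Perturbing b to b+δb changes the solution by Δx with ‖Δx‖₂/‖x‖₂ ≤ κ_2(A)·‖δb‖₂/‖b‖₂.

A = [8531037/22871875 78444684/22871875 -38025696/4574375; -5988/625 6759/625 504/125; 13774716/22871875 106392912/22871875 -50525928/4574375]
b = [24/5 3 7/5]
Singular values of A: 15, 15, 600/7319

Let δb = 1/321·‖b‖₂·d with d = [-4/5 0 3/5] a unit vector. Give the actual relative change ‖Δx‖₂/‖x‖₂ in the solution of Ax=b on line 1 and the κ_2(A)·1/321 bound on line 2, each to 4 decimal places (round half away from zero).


0.0061
0.5700

σ_max = 15, σ_min = 600/7319
condition number: 15 ÷ (600/7319) = 182.9750
bound on ‖Δx‖/‖x‖: κ·ε = 182.9750·1/321 = 0.5700
solve Ax = b  →  x = [-28.2202 -20.8318 -10.4386]
‖b‖₂ = 5.8310 and ‖x‖₂ = 36.5965
re-solving with b+δb shifts x by Δx of norm 0.2216
realised ‖Δx‖/‖x‖ = 0.0061
so the bound overstates the realised error by a factor of ≈ 94.1438 (computed from the unrounded values)


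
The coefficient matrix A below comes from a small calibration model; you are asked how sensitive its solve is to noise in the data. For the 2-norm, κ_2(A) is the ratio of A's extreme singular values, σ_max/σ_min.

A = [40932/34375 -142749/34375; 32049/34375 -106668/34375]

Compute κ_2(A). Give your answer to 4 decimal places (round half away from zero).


165.0000

AᵀA = [108102681/47265625 -370464192/47265625; -370464192/47265625 1270213569/47265625]; tr = 2205306/75625, det = 59049/1890625
solving λ² − 2205306/75625·λ + 59049/1890625 = 0 gives λ = 729/25, 81/75625
κ_2(A) = √(λ_max/λ_min) = √((729/25) / (81/75625)) = 165.0000


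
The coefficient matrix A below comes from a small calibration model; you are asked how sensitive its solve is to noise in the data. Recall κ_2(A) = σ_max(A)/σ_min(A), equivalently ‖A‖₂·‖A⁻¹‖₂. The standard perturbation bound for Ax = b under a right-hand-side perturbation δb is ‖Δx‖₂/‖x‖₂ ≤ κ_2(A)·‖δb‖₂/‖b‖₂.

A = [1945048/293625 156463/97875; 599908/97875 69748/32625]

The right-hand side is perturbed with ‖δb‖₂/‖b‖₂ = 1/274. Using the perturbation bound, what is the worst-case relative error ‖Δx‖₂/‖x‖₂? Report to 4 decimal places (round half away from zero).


0.0739

M = AᵀA = [1669968656/20503125 161928536/6834375; 161928536/6834375 16233941/2278125]. tr(M)=14528593/164025, det(M)=78074896/4100625
eigenvalues of AᵀA: λ = (tr ± √(tr²−4·det))/2 = 2209/25, 35344/164025
σ_max=√(2209/25)=(47/5), σ_min=√(35344/164025)=(188/405) → κ = 20.2500
worst-case relative error ≤ 20.2500 × 1/274 = 0.0739


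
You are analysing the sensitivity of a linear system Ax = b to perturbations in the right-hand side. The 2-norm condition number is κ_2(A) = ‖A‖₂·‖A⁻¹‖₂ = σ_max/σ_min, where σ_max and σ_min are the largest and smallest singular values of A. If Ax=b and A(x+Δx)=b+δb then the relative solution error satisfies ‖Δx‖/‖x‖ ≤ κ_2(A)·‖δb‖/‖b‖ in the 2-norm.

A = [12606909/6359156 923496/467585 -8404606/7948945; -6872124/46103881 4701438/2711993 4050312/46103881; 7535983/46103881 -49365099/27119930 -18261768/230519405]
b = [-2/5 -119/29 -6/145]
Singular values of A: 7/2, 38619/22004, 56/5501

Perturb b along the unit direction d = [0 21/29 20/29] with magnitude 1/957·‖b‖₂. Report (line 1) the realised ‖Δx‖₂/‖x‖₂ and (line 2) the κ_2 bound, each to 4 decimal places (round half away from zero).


from the listed singular values, σ₁ = 7/2, σ_n = 56/5501
condition number: (7/2) ÷ (56/5501) = 343.8125
bound on ‖Δx‖/‖x‖: κ·ε = 343.8125·1/957 = 0.3593
solve Ax = b  →  x = [-138.0308 -1.0405 -260.3729]
2-norm of b is 4.1231; of x, 294.6992
with δb = [0.0000 0.0031 0.0030], A·Δx = δb → ‖Δx‖ = 0.4232
dividing the unrounded norms, ‖Δx‖/‖x‖ = 0.0014
tightness: 0.0014 against a bound of 0.3593 (unrounded ratio ≈ 0.0040)

0.0014
0.3593


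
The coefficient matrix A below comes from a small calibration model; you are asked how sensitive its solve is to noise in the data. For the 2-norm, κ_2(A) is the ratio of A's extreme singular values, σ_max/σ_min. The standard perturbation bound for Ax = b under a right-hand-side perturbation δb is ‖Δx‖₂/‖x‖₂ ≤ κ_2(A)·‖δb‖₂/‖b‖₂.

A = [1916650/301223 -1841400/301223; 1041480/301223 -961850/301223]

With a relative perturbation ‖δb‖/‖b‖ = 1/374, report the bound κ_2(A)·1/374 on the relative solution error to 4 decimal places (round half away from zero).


0.3267

AᵀA = [16464456100/313962961 -15678432000/313962961; -15678432000/313962961 14933942500/313962961]; tr = 37334600/373321, det = 250000/373321
char-poly roots: 100 and 2500/373321
σ_max=√100=10, σ_min=√(2500/373321)=(50/611) → κ = 122.2000
bound on ‖Δx‖/‖x‖: κ·ε = 122.2000·1/374 = 0.3267


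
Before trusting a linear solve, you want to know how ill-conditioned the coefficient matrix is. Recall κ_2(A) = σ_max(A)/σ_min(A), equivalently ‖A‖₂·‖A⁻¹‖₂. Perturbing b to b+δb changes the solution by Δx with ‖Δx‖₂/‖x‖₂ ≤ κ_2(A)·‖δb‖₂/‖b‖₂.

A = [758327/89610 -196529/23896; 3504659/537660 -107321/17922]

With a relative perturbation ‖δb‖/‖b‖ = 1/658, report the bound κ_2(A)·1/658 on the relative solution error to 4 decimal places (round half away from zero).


0.1127

M = AᵀA = [1319391556309/11563131024 -418709247985/3854377008; -418709247985/3854377008 531897583225/5139169344]. tr(M)=11967472621/54997056, det(M)=7573350625/879952896
char-poly roots: 3481/16 and 2175625/54997056
so κ_2 = √((3481/16) / (2175625/54997056)) = 74.1600
bound on ‖Δx‖/‖x‖: κ·ε = 74.1600·1/658 = 0.1127


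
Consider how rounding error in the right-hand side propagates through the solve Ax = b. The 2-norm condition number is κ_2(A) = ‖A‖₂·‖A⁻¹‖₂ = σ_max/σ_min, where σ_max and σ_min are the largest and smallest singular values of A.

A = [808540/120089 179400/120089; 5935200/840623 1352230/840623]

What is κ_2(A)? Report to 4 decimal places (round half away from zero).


353.5000

form AᵀA = [79975872400/840246169 17994420000/840246169; 17994420000/840246169 4049416900/840246169] with trace 49985300/499849 and determinant 40000/499849
λ_max, λ_min = (49985300/499849 ± √2498450240250000/249849022801)/2 = 100, 400/499849
κ_2(A) = √(λ_max/λ_min) = √(100 / (400/499849)) = 353.5000


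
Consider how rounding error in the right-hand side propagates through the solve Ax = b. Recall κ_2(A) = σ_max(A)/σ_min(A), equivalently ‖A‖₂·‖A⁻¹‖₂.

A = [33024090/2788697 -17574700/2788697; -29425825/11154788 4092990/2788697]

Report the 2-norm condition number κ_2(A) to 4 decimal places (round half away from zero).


250.0625

form AᵀA = [10895495242225/74020996624 -726351429375/9252624578; -726351429375/9252624578 193707702100/4626312289] with trace 48424977425/256128016 and determinant 9150625/16008001
eigenvalues of AᵀA: λ = (tr ± √(tr²−4·det))/2 = 3025/16, 48400/16008001
σ_max=√(3025/16)=(55/4), σ_min=√(48400/16008001)=(220/4001) → κ = 250.0625


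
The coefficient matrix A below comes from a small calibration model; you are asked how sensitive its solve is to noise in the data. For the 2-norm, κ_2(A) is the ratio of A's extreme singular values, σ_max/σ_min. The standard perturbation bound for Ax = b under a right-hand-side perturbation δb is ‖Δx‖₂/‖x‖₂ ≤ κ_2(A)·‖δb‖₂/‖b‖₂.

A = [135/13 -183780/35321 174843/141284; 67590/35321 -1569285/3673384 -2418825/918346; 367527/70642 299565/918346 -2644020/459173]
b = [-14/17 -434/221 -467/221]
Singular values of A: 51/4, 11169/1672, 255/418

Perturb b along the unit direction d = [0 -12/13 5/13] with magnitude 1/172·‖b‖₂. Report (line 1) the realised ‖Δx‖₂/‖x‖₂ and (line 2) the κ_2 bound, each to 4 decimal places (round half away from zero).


largest singular value 51/4, smallest 255/418
κ = σ_max/σ_min = (51/4)/(255/418) = 20.9000
perturbation bound = 20.9000·1/172 = 0.1215
solve Ax = b  →  x = [0.4857 1.3373 0.8815]
‖b‖ = 3.0000, ‖x‖ = 1.6737
Δx = A⁻¹·δb where δb = 1/172·3.0000·d; ‖Δx‖ = 0.0286
dividing the unrounded norms, ‖Δx‖/‖x‖ = 0.0171
so the bound overstates the realised error by a factor of ≈ 7.1132 (computed from the unrounded values)

0.0171
0.1215


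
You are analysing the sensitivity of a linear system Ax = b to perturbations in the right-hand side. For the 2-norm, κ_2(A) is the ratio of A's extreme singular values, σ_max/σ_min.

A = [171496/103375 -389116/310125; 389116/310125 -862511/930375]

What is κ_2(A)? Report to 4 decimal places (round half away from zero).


form AᵀA = [16644366544/3847100625 -37448134724/11541301875; -37448134724/11541301875 84265063129/34623905625] with trace 9362574481/1384956225 and determinant 1827904/1384956225
eigenvalues of AᵀA: λ = (tr ± √(tr²−4·det))/2 = 169/25, 10816/55398249
so κ_2 = √((169/25) / (10816/55398249)) = 186.0750

186.0750


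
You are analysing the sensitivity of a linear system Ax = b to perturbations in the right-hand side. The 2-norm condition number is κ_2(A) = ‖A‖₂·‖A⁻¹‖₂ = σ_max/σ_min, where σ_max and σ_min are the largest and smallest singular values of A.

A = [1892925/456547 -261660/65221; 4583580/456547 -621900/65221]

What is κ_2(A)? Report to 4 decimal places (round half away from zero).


M = AᵀA = [145516986225/1233344161 -19797817500/176192023; -19797817500/176192023 2693642400/25170289]. tr(M)=329970825/1466521, det(M)=810000/1466521
eigenvalues of AᵀA: λ = (tr ± √(tr²−4·det))/2 = 225, 3600/1466521
κ = σ_max/σ_min = 15/(60/1211) = 302.7500

302.7500


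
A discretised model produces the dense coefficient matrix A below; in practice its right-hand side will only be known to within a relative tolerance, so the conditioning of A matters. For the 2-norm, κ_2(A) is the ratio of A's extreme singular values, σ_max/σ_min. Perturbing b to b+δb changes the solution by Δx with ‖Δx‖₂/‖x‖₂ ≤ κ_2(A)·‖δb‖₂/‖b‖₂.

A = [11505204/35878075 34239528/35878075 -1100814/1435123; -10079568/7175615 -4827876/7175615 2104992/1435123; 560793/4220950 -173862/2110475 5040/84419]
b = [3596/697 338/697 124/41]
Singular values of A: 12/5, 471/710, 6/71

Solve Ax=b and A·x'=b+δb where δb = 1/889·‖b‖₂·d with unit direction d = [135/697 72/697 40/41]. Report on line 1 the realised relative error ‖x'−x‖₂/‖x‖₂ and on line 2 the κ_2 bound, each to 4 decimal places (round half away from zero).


largest singular value 12/5, smallest 6/71
κ_2(A) = (12/5) / (6/71) = 28.4000
perturbation bound = 28.4000·1/889 = 0.0319
solve Ax = b  →  x = [22.9799 24.7721 33.7011]
‖b‖₂ = 6.0000 and ‖x‖₂ = 47.7231
Δx = A⁻¹·δb where δb = 1/889·6.0000·d; ‖Δx‖ = 0.0799
dividing the unrounded norms, ‖Δx‖/‖x‖ = 0.0017
tightness: 0.0017 against a bound of 0.0319 (unrounded ratio ≈ 0.0524)

0.0017
0.0319


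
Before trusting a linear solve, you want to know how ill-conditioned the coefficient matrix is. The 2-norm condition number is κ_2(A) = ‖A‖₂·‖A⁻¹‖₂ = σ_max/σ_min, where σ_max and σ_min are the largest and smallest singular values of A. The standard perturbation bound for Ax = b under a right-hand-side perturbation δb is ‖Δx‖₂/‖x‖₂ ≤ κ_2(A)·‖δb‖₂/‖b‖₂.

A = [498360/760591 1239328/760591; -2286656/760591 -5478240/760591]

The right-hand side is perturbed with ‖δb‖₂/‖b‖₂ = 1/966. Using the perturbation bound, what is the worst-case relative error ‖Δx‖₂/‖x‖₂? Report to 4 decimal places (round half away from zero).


M = AᵀA = [3258273856/344139601 7819441920/344139601; 7819441920/344139601 18766833664/344139601]. tr(M)=130326080/2036329, det(M)=65536/2036329
solving λ² − 130326080/2036329·λ + 65536/2036329 = 0 gives λ = 64, 1024/2036329
so κ_2 = √(64 / (1024/2036329)) = 356.7500
bound on ‖Δx‖/‖x‖: κ·ε = 356.7500·1/966 = 0.3693

0.3693


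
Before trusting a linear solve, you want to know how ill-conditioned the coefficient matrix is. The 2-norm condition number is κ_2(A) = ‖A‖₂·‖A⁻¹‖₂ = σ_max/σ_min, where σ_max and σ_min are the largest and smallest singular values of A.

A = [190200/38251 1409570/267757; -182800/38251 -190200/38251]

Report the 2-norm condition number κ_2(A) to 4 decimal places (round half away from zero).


230.8250

form AᵀA = [2399720000/50453069 17637246000/353171483; 17637246000/353171483 129638398100/2472200381] with trace 8524988900/85248289 and determinant 16000000/85248289
solving λ² − 8524988900/85248289·λ + 16000000/85248289 = 0 gives λ = 100, 160000/85248289
κ_2(A) = √(λ_max/λ_min) = √(100 / (160000/85248289)) = 230.8250


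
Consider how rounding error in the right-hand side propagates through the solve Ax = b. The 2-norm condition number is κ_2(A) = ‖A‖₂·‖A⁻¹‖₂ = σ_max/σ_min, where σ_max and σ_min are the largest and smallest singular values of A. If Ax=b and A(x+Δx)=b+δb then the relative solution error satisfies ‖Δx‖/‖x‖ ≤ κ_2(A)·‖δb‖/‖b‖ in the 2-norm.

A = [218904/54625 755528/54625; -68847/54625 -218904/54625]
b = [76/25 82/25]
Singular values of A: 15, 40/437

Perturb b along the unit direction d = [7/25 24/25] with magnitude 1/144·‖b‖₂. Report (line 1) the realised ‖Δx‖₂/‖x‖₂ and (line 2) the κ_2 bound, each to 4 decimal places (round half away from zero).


0.0078
1.1380

from the listed singular values, σ₁ = 15, σ_n = 40/437
condition number: 15 ÷ (40/437) = 163.8750
κ_2(A)·‖δb‖/‖b‖ = 1.1380
solve Ax = b  →  x = [-41.9147 12.3640]
‖b‖₂ = 4.4721 and ‖x‖₂ = 43.7002
Δx = A⁻¹·δb where δb = 1/144·4.4721·d; ‖Δx‖ = 0.3393
dividing the unrounded norms, ‖Δx‖/‖x‖ = 0.0078
so the bound overstates the realised error by a factor of ≈ 146.5749 (computed from the unrounded values)


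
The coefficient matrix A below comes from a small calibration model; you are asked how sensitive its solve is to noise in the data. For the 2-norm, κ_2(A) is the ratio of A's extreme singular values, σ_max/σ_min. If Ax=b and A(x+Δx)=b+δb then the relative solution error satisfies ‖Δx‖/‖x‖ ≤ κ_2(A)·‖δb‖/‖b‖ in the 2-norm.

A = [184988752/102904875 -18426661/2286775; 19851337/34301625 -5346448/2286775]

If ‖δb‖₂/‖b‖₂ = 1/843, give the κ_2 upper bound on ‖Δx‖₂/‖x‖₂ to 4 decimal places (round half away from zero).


form AᵀA = [60428029748329/16943061278025 -5963403911872/376512472845; -5963403911872/376512472845 589002146921/8366943841] with trace 745483270234/10079156025 and determinant 85470025/403166241
eigenvalues of AᵀA: λ = (tr ± √(tr²−4·det))/2 = 1849/25, 1155625/403166241
κ_2(A) = √(λ_max/λ_min) = √((1849/25) / (1155625/403166241)) = 160.6320
perturbation bound = 160.6320·1/843 = 0.1905

0.1905


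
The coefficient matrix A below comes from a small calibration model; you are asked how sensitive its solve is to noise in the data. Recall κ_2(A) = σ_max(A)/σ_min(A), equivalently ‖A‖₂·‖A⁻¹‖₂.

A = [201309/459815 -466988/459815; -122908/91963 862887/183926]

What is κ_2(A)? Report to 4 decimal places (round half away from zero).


35.8880

AᵀA = [248771401/125776225 -844559982/125776225; -844559982/125776225 11592302521/503104900]; tr = 503495525/20124196, det = 9765625/20124196
solving λ² − 503495525/20124196·λ + 9765625/20124196 = 0 gives λ = 25, 390625/20124196
σ_max=√25=5, σ_min=√(390625/20124196)=(625/4486) → κ = 35.8880


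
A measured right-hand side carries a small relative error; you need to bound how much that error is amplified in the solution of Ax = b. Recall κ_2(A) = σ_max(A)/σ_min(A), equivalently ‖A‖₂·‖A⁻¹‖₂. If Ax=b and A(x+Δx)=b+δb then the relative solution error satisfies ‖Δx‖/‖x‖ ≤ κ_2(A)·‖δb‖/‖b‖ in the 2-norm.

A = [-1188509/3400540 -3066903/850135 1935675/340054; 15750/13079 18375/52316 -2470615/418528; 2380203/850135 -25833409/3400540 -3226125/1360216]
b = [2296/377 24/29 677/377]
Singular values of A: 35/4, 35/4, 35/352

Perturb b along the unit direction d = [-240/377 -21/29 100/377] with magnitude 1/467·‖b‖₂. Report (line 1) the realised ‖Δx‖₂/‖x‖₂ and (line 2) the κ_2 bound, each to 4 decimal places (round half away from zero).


0.0034
0.1884

largest singular value 35/4, smallest 35/352
κ_2(A) = (35/4) / (35/352) = 88.0000
worst-case relative error ≤ 88.0000 × 1/467 = 0.1884
solve Ax = b  →  x = [-37.6217 -11.4492 -8.4962]
2-norm of b is 6.4031; of x, 40.2326
Δx = A⁻¹·δb where δb = 1/467·6.4031·d; ‖Δx‖ = 0.1379
dividing the unrounded norms, ‖Δx‖/‖x‖ = 0.0034
realised/bound (from unrounded values) ≈ 0.0182


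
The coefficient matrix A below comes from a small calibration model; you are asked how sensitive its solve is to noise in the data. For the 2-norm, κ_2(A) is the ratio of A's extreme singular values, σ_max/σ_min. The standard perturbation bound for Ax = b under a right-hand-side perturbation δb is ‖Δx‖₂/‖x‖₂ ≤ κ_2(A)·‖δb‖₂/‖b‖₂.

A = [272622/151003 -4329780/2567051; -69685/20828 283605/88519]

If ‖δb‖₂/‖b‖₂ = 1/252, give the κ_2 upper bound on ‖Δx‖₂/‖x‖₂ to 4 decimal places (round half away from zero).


M = AᵀA = [5273059426369/364830496144 -1255427544945/91207624036; -1255427544945/91207624036 298927803825/22801906009]. tr(M)=11957080009/433805584, det(M)=540225/27112849
eigenvalues of AᵀA: λ = (tr ± √(tr²−4·det))/2 = 441/16, 19600/27112849
κ = σ_max/σ_min = (21/4)/(140/5207) = 195.2625
κ_2(A)·‖δb‖/‖b‖ = 0.7749

0.7749


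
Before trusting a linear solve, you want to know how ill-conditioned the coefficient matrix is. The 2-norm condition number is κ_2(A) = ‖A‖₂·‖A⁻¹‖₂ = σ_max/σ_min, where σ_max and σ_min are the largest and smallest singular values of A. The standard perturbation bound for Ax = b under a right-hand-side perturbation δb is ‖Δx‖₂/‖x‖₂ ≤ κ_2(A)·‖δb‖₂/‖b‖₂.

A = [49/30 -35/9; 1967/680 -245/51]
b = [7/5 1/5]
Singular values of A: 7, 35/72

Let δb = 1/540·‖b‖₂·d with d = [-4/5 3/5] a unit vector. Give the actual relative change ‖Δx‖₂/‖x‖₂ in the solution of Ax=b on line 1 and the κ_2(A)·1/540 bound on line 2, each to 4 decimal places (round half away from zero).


0.0026
0.0267

σ_max = 7, σ_min = 35/72
κ_2(A) = 7 / (35/72) = 14.4000
perturbation bound = 14.4000·1/540 = 0.0267
solve Ax = b  →  x = [-1.7479 -1.0941]
‖b‖₂ = 1.4142 and ‖x‖₂ = 2.0621
with δb = [-0.0021 0.0016], A·Δx = δb → ‖Δx‖ = 0.0054
realised ‖Δx‖/‖x‖ = 0.0026
so the bound overstates the realised error by a factor of ≈ 10.2069 (computed from the unrounded values)


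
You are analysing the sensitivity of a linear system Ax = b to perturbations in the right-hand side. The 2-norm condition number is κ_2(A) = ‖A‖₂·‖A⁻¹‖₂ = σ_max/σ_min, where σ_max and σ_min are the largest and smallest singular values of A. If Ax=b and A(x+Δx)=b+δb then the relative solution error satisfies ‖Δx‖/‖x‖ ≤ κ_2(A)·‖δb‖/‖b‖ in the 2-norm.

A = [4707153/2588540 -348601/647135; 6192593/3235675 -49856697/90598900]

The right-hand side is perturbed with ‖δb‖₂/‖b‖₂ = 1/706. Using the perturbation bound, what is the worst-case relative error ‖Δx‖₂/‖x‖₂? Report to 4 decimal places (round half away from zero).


form AᵀA = [1388232536449/199183690000 -177141178764/87142864375; -177141178764/87142864375 5787793480249/9760000810000] with trace 59048950213/7808000648 and determinant 228765625/249856020736
solving λ² − 59048950213/7808000648·λ + 228765625/249856020736 = 0 gives λ = 121/16, 1890625/15616001296
so κ_2 = √((121/16) / (1890625/15616001296)) = 249.9280
κ_2(A)·‖δb‖/‖b‖ = 0.3540

0.3540


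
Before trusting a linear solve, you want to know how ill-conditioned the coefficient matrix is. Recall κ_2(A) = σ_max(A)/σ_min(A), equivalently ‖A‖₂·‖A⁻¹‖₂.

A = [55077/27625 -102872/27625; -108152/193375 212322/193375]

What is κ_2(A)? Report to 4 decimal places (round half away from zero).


182.0000

M = AᵀA = [256539481/59830225 -96189192/11966045; -96189192/11966045 901808644/59830225]. tr(M)=160325/8281, det(M)=58564/5175625
eigenvalues of AᵀA: λ = (tr ± √(tr²−4·det))/2 = 484/25, 121/207025
so κ_2 = √((484/25) / (121/207025)) = 182.0000


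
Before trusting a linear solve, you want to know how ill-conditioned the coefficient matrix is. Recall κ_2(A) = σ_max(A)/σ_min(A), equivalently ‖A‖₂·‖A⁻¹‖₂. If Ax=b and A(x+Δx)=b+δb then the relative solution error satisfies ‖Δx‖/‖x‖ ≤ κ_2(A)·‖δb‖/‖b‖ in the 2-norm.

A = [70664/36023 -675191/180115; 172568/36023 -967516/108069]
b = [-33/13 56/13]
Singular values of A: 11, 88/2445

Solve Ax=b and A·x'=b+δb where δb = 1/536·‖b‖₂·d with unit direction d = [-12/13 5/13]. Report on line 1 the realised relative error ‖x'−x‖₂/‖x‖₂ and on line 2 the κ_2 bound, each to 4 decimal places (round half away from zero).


largest singular value 11, smallest 88/2445
κ_2(A) = 11 / (88/2445) = 305.6250
κ_2(A)·‖δb‖/‖b‖ = 0.5702
solve Ax = b  →  x = [98.1898 52.0588]
‖b‖ = 5.0000, ‖x‖ = 111.1367
re-solving with b+δb shifts x by Δx of norm 0.2592
relative error = 0.0023
tightness: 0.0023 against a bound of 0.5702 (unrounded ratio ≈ 0.0041)

0.0023
0.5702


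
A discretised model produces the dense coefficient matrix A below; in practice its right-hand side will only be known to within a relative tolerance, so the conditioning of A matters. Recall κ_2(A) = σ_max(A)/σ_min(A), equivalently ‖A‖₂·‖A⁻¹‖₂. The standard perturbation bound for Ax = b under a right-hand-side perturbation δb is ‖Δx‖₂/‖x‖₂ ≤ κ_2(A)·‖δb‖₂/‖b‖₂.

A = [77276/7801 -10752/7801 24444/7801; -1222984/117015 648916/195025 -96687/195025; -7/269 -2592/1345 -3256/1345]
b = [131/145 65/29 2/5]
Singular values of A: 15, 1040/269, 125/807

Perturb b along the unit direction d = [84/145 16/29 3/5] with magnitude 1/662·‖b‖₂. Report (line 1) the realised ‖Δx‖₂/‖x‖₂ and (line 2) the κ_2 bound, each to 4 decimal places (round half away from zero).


0.0018
0.1463

largest singular value 15, smallest 125/807
κ_2(A) = 15 / (125/807) = 96.8400
κ_2(A)·‖δb‖/‖b‖ = 0.1463
solve Ax = b  →  x = [-3.6794 -9.7463 7.6330]
2-norm of b is 2.4495; of x, 12.9148
δb = ε·‖b‖·d = [0.0021 0.0020 0.0022]; solving A·Δx = δb gives ‖Δx‖ = 0.0239
dividing the unrounded norms, ‖Δx‖/‖x‖ = 0.0018
so the bound overstates the realised error by a factor of ≈ 79.0864 (computed from the unrounded values)


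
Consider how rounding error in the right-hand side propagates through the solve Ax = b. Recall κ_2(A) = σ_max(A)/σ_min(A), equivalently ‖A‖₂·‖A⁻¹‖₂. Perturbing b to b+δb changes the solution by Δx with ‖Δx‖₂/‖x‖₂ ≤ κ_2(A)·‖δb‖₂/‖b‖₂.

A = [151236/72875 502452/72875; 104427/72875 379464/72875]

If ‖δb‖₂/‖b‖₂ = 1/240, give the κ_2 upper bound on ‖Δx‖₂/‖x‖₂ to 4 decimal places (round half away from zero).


0.3644

M = AᵀA = [1351093041/212430625 4624604712/212430625; 4624604712/212430625 15858037584/212430625]. tr(M)=27534609/339889, det(M)=291600/339889
λ_max, λ_min = (27534609/339889 ± √757758246253281/115524532321)/2 = 81, 3600/339889
κ_2(A) = √(λ_max/λ_min) = √(81 / (3600/339889)) = 87.4500
perturbation bound = 87.4500·1/240 = 0.3644


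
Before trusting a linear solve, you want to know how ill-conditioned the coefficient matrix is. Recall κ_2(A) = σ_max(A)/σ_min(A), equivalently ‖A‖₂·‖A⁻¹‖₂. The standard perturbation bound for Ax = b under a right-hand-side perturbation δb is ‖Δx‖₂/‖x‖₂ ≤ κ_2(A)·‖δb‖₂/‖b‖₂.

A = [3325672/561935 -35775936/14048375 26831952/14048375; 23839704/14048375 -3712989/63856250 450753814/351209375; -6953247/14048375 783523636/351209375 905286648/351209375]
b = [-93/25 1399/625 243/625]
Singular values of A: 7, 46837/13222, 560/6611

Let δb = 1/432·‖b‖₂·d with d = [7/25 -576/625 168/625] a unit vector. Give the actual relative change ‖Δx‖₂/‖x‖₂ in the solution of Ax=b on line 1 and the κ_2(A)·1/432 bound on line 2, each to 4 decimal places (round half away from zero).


σ_max = 7, σ_min = 560/6611
κ_2(A) = 7 / (560/6611) = 82.6375
worst-case relative error ≤ 82.6375 × 1/432 = 0.1913
solve Ax = b  →  x = [16.2882 25.3303 -18.6449]
2-norm of b is 4.3589; of x, 35.4198
with δb = [0.0028 -0.0093 0.0027], A·Δx = δb → ‖Δx‖ = 0.1191
relative error = 0.0034
realised/bound (from unrounded values) ≈ 0.0176

0.0034
0.1913


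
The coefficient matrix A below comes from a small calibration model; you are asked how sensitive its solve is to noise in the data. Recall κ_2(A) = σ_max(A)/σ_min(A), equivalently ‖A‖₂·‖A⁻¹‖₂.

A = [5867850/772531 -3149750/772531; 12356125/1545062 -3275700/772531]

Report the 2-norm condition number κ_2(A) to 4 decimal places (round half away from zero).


391.7500

M = AᵀA = [345303780625/2838545284 -46040118750/709636321; -46040118750/709636321 24555452500/709636321]. tr(M)=1534690625/9821956, det(M)=390625/2455489
char-poly roots: 625/4 and 2500/2455489
κ = σ_max/σ_min = (25/2)/(50/1567) = 391.7500


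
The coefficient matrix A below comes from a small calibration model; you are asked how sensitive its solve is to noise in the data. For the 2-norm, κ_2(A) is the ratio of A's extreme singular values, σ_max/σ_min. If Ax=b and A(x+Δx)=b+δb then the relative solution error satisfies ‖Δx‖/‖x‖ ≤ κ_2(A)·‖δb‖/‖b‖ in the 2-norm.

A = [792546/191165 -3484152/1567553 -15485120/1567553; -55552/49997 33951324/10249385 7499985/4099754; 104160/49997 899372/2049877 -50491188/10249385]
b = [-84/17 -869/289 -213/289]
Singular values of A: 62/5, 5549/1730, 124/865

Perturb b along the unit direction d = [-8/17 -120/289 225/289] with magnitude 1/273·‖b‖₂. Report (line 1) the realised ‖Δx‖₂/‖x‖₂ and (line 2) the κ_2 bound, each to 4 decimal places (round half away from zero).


σ_max = 62/5, σ_min = 124/865
condition number: (62/5) ÷ (124/865) = 86.5000
κ_2(A)·‖δb‖/‖b‖ = 0.3168
solve Ax = b  →  x = [19.1935 0.9197 8.3485]
‖b‖₂ = 5.8310 and ‖x‖₂ = 20.9508
re-solving with b+δb shifts x by Δx of norm 0.1490
dividing the unrounded norms, ‖Δx‖/‖x‖ = 0.0071
realised/bound (from unrounded values) ≈ 0.0224

0.0071
0.3168
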